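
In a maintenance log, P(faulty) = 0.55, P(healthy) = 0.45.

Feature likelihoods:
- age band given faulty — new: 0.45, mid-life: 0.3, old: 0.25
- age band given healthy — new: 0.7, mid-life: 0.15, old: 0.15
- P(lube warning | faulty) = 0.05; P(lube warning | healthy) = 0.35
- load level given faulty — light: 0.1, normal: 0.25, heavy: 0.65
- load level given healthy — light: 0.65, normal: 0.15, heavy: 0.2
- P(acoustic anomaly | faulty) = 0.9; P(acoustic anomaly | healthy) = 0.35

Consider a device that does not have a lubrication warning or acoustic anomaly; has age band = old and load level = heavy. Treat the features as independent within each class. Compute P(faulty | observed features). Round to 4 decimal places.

0.5982

faulty: 0.55 × 0.25 × (1−0.05) × 0.65 × (1−0.9) = 0.008490625
healthy: 0.45 × 0.15 × (1−0.35) × 0.2 × (1−0.35) = 0.00570375
P(faulty | x) = 0.008490625 / 0.014194375 ≈ 0.5982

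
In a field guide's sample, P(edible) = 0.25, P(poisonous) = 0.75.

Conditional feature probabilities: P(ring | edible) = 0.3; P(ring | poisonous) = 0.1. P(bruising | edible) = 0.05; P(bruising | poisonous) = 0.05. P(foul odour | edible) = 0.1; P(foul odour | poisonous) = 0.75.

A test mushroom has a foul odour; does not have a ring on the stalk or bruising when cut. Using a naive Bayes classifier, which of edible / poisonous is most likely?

edible: 0.25 × (1−0.3) × (1−0.05) × 0.1 = 0.016625
poisonous: 0.75 × (1−0.1) × (1−0.05) × 0.75 = 0.4809375
Highest score → poisonous.

poisonous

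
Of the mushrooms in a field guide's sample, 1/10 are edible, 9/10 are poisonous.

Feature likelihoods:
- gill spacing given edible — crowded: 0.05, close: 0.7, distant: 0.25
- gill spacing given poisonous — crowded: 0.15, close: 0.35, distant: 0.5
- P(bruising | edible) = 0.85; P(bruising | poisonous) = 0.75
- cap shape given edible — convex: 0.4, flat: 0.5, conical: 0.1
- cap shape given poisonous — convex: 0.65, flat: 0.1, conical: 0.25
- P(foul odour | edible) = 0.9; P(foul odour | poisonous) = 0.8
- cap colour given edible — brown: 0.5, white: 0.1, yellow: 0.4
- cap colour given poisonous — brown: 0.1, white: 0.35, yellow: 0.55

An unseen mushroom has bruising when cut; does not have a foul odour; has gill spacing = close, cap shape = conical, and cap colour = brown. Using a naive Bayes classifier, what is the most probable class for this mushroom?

poisonous

edible: 0.1 × 0.7 × 0.85 × 0.1 × (1−0.9) × 0.5 = 0.0002975
poisonous: 0.9 × 0.35 × 0.75 × 0.25 × (1−0.8) × 0.1 = 0.00118125
Highest score → poisonous.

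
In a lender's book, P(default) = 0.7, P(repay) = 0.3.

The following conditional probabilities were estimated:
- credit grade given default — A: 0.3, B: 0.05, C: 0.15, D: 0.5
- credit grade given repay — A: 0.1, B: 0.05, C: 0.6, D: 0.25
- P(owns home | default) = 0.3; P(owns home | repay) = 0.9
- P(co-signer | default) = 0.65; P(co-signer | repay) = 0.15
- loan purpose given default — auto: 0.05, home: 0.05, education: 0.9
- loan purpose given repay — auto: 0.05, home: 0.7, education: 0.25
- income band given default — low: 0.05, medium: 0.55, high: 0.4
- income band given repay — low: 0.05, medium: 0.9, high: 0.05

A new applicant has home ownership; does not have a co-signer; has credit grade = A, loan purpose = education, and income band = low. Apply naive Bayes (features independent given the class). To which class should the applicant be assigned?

default: 0.7 × 0.3 × 0.3 × (1−0.65) × 0.9 × 0.05 = 0.00099225
repay: 0.3 × 0.1 × 0.9 × (1−0.15) × 0.25 × 0.05 = 0.000286875
Highest score → default.

default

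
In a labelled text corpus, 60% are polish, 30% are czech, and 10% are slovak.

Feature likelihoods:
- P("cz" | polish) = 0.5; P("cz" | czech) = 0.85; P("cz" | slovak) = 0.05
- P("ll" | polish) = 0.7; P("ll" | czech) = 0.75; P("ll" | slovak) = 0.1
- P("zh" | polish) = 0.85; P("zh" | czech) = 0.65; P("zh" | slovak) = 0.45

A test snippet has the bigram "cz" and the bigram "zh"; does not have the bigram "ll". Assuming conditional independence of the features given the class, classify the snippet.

polish

polish: 0.6 × 0.5 × (1−0.7) × 0.85 = 0.0765
czech: 0.3 × 0.85 × (1−0.75) × 0.65 = 0.0414375
slovak: 0.1 × 0.05 × (1−0.1) × 0.45 = 0.002025
Highest score → polish.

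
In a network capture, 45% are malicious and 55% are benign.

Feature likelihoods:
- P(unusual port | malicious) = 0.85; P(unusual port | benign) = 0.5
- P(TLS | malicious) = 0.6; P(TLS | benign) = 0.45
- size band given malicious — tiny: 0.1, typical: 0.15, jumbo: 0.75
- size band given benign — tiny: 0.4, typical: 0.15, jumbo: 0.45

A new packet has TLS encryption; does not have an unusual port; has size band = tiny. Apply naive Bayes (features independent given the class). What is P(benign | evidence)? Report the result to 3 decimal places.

0.924

malicious: 0.45 × (1−0.85) × 0.6 × 0.1 = 0.00405
benign: 0.55 × (1−0.5) × 0.45 × 0.4 = 0.0495
P(benign | x) = 0.0495 / 0.05355 ≈ 0.924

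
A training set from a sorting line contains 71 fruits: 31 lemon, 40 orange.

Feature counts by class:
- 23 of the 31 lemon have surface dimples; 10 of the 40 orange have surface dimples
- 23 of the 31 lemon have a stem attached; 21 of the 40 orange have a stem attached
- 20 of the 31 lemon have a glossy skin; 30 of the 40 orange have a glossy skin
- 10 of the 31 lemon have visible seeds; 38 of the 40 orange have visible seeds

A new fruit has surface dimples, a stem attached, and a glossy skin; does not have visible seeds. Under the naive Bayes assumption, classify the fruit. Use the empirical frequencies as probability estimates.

lemon: (31/71) × (23/31) × (23/31) × (20/31) × (21/31) ≈ 0.105042
orange: (40/71) × (10/40) × (21/40) × (30/40) × (2/40) ≈ 0.00277289
Highest score → lemon.

lemon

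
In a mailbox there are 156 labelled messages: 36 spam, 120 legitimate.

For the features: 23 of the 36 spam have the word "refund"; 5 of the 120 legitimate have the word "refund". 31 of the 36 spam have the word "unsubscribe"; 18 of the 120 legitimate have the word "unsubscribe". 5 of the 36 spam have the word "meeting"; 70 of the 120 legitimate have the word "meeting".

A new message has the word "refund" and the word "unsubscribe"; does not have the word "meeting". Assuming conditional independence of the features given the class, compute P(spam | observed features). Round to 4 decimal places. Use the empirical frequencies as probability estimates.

0.9820

spam: (36/156) × (23/36) × (31/36) × (31/36) ≈ 0.109326
legitimate: (120/156) × (5/120) × (18/120) × (50/120) ≈ 0.00200321
P(spam | x) = 0.109326 / 0.11132921 ≈ 0.9820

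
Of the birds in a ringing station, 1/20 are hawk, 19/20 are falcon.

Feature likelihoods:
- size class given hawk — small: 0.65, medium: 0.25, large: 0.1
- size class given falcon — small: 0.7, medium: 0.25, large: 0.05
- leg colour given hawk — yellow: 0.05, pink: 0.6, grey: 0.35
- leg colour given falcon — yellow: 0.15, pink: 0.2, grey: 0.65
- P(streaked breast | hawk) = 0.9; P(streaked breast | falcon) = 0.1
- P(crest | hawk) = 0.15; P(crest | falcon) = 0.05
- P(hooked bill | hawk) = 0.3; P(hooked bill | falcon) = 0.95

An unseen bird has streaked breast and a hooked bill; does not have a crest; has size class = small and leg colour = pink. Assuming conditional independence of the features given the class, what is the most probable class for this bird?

falcon

hawk: 0.05 × 0.65 × 0.6 × 0.9 × (1−0.15) × 0.3 = 0.00447525
falcon: 0.95 × 0.7 × 0.2 × 0.1 × (1−0.05) × 0.95 = 0.01200325
Highest score → falcon.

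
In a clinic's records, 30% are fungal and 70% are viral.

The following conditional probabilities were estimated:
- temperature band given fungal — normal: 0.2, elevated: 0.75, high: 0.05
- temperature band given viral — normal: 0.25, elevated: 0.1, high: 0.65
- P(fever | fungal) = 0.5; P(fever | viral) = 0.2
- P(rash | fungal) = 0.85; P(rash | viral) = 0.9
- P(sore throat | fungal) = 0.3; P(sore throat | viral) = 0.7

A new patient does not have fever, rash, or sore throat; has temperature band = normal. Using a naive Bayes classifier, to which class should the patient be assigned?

viral

fungal: 0.3 × 0.2 × (1−0.5) × (1−0.85) × (1−0.3) = 0.00315
viral: 0.7 × 0.25 × (1−0.2) × (1−0.9) × (1−0.7) = 0.0042
Highest score → viral.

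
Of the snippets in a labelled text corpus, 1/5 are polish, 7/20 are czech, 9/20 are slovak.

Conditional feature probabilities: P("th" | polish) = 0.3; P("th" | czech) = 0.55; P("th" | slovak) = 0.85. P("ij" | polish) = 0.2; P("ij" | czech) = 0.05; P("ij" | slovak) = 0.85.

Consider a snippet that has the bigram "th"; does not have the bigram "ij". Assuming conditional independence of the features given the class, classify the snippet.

polish: 0.2 × 0.3 × (1−0.2) = 0.048
czech: 0.35 × 0.55 × (1−0.05) = 0.182875
slovak: 0.45 × 0.85 × (1−0.85) = 0.057375
Highest score → czech.

czech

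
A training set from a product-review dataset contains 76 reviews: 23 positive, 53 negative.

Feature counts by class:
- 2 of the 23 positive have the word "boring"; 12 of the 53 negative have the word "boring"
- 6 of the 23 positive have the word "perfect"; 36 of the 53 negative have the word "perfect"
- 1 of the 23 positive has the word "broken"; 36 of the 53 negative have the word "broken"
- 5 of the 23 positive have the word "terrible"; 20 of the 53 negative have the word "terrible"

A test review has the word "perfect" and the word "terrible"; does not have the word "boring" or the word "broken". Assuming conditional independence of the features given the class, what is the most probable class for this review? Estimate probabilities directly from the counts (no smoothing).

negative

positive: (23/76) × (21/23) × (6/23) × (22/23) × (5/23) ≈ 0.0149888
negative: (53/76) × (41/53) × (36/53) × (17/53) × (20/53) ≈ 0.0443531
Highest score → negative.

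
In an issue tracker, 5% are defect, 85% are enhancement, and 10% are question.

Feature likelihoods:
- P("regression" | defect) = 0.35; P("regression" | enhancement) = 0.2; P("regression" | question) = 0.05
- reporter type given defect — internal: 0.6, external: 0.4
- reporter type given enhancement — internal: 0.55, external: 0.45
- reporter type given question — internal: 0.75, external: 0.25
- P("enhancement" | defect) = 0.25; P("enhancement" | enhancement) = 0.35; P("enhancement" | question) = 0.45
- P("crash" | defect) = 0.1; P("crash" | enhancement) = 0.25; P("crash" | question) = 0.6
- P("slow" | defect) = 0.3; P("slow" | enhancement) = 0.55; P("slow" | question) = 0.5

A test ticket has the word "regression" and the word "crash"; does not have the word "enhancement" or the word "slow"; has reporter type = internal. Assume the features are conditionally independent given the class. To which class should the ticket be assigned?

enhancement

defect: 0.05 × 0.35 × 0.6 × (1−0.25) × 0.1 × (1−0.3) = 0.00055125
enhancement: 0.85 × 0.2 × 0.55 × (1−0.35) × 0.25 × (1−0.55) = 0.0068371875
question: 0.1 × 0.05 × 0.75 × (1−0.45) × 0.6 × (1−0.5) = 0.00061875
Highest score → enhancement.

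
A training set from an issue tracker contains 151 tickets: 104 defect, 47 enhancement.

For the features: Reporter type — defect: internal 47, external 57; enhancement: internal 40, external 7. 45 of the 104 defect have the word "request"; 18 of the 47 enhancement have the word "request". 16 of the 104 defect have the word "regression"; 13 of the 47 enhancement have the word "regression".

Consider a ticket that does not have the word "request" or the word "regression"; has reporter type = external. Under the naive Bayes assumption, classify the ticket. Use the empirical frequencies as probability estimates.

defect

defect: (104/151) × (57/104) × (59/104) × (88/104) ≈ 0.181203
enhancement: (47/151) × (7/47) × (29/47) × (34/47) ≈ 0.020692
Highest score → defect.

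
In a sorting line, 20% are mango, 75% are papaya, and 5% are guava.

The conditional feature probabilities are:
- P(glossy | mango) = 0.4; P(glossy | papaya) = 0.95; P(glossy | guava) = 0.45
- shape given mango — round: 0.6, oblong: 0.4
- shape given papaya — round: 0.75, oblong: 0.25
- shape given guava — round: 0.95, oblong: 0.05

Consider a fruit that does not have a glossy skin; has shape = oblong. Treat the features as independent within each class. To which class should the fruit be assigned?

mango

mango: 0.2 × (1−0.4) × 0.4 = 0.048
papaya: 0.75 × (1−0.95) × 0.25 = 0.009375
guava: 0.05 × (1−0.45) × 0.05 = 0.001375
Highest score → mango.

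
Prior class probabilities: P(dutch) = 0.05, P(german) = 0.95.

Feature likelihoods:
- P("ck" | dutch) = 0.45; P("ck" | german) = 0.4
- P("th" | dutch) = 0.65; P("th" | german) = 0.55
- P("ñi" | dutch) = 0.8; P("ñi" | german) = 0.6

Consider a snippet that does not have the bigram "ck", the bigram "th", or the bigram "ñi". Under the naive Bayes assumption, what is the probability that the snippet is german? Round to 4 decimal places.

0.9816

dutch: 0.05 × (1−0.45) × (1−0.65) × (1−0.8) = 0.001925
german: 0.95 × (1−0.4) × (1−0.55) × (1−0.6) = 0.1026
P(german | x) = 0.1026 / 0.104525 ≈ 0.9816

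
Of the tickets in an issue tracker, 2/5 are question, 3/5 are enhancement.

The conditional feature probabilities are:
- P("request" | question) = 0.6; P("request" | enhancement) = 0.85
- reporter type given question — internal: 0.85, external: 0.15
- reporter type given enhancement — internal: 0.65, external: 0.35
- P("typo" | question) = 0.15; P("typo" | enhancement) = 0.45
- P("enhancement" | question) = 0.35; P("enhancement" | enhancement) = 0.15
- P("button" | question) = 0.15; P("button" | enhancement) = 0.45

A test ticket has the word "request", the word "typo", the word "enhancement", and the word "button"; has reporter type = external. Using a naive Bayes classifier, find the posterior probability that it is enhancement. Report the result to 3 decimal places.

0.950

question: 0.4 × 0.6 × 0.15 × 0.15 × 0.35 × 0.15 = 0.0002835
enhancement: 0.6 × 0.85 × 0.35 × 0.45 × 0.15 × 0.45 = 0.0054219375
P(enhancement | x) = 0.0054219375 / 0.0057054375 ≈ 0.950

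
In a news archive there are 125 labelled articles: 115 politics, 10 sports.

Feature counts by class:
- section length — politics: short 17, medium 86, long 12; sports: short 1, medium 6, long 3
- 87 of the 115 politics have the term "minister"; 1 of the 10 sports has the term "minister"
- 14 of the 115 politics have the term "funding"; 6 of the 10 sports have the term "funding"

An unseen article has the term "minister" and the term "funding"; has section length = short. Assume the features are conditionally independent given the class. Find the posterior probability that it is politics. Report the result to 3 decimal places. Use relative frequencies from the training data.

politics: (115/125) × (17/115) × (87/115) × (14/115) ≈ 0.0125254
sports: (10/125) × (1/10) × (1/10) × (6/10) = 0.00048
P(politics | x) = 0.0125254 / 0.0130054 ≈ 0.963

0.963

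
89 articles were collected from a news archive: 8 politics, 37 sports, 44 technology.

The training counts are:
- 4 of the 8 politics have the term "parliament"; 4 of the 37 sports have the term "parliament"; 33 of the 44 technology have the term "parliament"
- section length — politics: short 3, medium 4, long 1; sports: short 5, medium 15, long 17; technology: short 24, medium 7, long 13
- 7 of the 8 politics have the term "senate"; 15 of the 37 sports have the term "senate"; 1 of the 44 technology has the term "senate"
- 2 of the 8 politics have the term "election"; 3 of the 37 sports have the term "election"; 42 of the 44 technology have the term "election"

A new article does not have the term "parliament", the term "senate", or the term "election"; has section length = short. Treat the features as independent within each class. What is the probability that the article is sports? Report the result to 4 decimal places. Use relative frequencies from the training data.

0.8568

politics: (8/89) × (4/8) × (3/8) × (1/8) × (6/8) ≈ 0.00158006
sports: (37/89) × (33/37) × (5/37) × (22/37) × (34/37) ≈ 0.0273773
technology: (44/89) × (11/44) × (24/44) × (43/44) × (2/44) ≈ 0.00299471
P(sports | x) = 0.0273773 / 0.03195207 ≈ 0.8568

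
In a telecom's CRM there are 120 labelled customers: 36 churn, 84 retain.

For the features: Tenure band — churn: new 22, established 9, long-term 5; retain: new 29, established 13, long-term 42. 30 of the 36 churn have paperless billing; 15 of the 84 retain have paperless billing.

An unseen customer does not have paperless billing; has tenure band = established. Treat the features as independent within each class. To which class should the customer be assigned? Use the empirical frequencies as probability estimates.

churn: (36/120) × (9/36) × (6/36) = 0.0125
retain: (84/120) × (13/84) × (69/84) ≈ 0.0889881
Highest score → retain.

retain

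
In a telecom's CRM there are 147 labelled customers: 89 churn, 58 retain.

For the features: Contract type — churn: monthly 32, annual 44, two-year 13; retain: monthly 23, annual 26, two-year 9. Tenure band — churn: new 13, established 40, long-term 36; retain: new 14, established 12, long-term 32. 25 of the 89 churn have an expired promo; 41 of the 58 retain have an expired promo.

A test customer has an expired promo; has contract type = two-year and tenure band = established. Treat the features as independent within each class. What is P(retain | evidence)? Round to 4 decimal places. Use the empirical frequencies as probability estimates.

0.4451

churn: (89/147) × (13/89) × (40/89) × (25/89) ≈ 0.0111647
retain: (58/147) × (9/58) × (12/58) × (41/58) ≈ 0.00895435
P(retain | x) = 0.00895435 / 0.02011905 ≈ 0.4451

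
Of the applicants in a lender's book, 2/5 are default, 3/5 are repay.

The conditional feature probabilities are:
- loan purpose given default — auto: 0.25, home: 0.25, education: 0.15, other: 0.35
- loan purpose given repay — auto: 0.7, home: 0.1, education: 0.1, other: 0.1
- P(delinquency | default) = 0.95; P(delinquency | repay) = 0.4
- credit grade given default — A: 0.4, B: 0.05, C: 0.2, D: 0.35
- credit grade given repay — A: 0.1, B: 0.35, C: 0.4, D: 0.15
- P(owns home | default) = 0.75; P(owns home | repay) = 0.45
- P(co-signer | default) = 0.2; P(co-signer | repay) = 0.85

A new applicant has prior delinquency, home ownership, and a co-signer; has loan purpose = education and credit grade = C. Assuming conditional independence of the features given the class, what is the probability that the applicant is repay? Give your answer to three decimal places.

default: 0.4 × 0.15 × 0.95 × 0.2 × 0.75 × 0.2 = 0.00171
repay: 0.6 × 0.1 × 0.4 × 0.4 × 0.45 × 0.85 = 0.003672
P(repay | x) = 0.003672 / 0.005382 ≈ 0.682

0.682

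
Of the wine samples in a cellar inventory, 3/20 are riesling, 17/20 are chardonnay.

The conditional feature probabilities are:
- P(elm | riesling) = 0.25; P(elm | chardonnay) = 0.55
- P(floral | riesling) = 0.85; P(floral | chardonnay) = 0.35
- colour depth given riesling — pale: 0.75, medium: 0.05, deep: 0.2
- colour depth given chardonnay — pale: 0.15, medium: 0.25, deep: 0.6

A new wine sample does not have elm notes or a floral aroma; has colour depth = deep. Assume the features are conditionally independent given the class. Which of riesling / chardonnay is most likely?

chardonnay

riesling: 0.15 × (1−0.25) × (1−0.85) × 0.2 = 0.003375
chardonnay: 0.85 × (1−0.55) × (1−0.35) × 0.6 = 0.149175
Highest score → chardonnay.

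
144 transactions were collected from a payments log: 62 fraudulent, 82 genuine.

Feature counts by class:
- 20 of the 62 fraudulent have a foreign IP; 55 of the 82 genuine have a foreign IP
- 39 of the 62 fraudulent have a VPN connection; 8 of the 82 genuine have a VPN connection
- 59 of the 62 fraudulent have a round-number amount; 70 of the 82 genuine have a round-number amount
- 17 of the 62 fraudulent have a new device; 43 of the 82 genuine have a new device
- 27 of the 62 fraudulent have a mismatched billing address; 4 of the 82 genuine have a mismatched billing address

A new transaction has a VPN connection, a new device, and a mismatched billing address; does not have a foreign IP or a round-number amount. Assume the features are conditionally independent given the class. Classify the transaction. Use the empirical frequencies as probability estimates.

fraudulent: (62/144) × (42/62) × (39/62) × (3/62) × (17/62) × (27/62) ≈ 0.00106003
genuine: (82/144) × (27/82) × (8/82) × (12/82) × (43/82) × (4/82) ≈ 0.0000684771
Highest score → fraudulent.

fraudulent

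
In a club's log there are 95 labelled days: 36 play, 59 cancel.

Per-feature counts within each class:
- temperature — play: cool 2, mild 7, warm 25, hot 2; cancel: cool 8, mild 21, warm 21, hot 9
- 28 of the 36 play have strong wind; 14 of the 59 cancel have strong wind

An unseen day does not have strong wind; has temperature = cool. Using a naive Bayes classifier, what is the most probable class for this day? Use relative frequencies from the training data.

cancel

play: (36/95) × (2/36) × (8/36) ≈ 0.00467836
cancel: (59/95) × (8/59) × (45/59) ≈ 0.0642284
Highest score → cancel.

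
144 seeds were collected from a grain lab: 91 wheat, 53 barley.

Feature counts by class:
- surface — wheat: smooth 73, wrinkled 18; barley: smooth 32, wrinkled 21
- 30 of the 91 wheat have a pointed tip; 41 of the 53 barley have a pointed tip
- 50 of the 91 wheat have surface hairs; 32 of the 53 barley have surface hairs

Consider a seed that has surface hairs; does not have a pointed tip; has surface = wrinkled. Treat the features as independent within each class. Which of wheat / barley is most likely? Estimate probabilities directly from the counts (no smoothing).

wheat: (91/144) × (18/91) × (61/91) × (50/91) ≈ 0.0460391
barley: (53/144) × (21/53) × (12/53) × (32/53) ≈ 0.0199359
Highest score → wheat.

wheat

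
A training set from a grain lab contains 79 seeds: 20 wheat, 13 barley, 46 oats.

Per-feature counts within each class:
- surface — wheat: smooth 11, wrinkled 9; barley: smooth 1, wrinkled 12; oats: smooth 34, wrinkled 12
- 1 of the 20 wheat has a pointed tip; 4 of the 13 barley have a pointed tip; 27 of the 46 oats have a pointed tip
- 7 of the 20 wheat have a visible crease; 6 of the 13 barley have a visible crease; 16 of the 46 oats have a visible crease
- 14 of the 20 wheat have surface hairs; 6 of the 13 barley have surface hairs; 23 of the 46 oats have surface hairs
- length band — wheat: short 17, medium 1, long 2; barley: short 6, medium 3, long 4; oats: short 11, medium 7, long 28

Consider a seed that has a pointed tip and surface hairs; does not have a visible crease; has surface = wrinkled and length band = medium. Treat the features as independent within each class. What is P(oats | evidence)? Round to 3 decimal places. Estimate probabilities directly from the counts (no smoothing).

0.612

wheat: (20/79) × (9/20) × (1/20) × (13/20) × (14/20) × (1/20) ≈ 0.000129589
barley: (13/79) × (12/13) × (4/13) × (7/13) × (6/13) × (3/13) ≈ 0.00268047
oats: (46/79) × (12/46) × (27/46) × (30/46) × (23/46) × (7/46) ≈ 0.00442419
P(oats | x) = 0.00442419 / 0.007234249 ≈ 0.612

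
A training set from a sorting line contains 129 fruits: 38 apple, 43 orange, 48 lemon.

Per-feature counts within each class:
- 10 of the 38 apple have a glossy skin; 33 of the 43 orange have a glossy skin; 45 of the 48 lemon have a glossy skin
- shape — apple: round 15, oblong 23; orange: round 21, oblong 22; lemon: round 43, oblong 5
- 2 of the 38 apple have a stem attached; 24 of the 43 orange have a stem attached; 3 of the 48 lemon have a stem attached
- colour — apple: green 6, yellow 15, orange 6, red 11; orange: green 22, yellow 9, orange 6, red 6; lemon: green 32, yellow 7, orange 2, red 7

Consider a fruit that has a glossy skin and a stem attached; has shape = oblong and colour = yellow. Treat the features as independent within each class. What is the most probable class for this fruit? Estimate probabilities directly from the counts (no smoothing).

apple: (38/129) × (10/38) × (23/38) × (2/38) × (15/38) ≈ 0.000974784
orange: (43/129) × (33/43) × (22/43) × (24/43) × (9/43) ≈ 0.0152896
lemon: (48/129) × (45/48) × (5/48) × (3/48) × (7/48) ≈ 0.000331199
Highest score → orange.

orange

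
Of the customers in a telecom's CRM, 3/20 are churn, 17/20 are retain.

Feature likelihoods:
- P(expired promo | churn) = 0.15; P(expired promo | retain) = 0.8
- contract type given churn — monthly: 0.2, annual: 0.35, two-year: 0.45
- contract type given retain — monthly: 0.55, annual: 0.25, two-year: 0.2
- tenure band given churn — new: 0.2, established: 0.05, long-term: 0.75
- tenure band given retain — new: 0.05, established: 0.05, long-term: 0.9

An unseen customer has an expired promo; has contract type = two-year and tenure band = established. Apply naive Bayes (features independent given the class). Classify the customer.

churn: 0.15 × 0.15 × 0.45 × 0.05 = 0.00050625
retain: 0.85 × 0.8 × 0.2 × 0.05 = 0.0068
Highest score → retain.

retain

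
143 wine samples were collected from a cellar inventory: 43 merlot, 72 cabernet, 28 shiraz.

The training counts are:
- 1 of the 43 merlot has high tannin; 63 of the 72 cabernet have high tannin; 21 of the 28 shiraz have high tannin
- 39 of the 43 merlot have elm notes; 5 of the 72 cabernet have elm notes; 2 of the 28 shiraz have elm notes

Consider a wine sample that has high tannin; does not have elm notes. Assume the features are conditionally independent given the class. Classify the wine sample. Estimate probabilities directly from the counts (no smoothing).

cabernet

merlot: (43/143) × (1/43) × (4/43) ≈ 0.000650512
cabernet: (72/143) × (63/72) × (67/72) ≈ 0.409965
shiraz: (28/143) × (21/28) × (26/28) ≈ 0.136364
Highest score → cabernet.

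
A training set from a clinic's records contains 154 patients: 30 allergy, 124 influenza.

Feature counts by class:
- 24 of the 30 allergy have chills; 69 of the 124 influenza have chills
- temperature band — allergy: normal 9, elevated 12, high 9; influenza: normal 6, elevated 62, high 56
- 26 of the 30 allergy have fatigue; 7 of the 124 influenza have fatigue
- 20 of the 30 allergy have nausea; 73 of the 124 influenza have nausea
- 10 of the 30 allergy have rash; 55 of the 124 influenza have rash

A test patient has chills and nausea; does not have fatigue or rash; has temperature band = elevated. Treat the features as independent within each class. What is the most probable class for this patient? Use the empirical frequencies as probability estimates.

influenza

allergy: (30/154) × (24/30) × (12/30) × (4/30) × (20/30) × (20/30) ≈ 0.00369408
influenza: (124/154) × (69/124) × (62/124) × (117/124) × (73/124) × (69/124) ≈ 0.0692454
Highest score → influenza.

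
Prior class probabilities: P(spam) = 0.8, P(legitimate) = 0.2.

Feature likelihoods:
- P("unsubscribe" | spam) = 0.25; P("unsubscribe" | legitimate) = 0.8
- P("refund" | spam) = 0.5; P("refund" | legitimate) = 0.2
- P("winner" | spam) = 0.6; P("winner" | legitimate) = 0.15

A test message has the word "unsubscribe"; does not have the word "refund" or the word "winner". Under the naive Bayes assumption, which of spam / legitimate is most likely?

legitimate

spam: 0.8 × 0.25 × (1−0.5) × (1−0.6) = 0.04
legitimate: 0.2 × 0.8 × (1−0.2) × (1−0.15) = 0.1088
Highest score → legitimate.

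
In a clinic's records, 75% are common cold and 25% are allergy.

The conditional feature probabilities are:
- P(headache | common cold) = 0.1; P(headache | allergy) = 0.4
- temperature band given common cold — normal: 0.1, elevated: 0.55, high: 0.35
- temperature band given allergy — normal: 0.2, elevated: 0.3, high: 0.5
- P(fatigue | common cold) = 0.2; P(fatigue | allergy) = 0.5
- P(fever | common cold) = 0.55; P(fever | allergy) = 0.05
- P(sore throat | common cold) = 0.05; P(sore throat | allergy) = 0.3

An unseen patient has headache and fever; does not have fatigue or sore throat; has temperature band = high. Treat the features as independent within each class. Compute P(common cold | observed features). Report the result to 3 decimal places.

common cold: 0.75 × 0.1 × 0.35 × (1−0.2) × 0.55 × (1−0.05) = 0.0109725
allergy: 0.25 × 0.4 × 0.5 × (1−0.5) × 0.05 × (1−0.3) = 0.000875
P(common cold | x) = 0.0109725 / 0.0118475 ≈ 0.926

0.926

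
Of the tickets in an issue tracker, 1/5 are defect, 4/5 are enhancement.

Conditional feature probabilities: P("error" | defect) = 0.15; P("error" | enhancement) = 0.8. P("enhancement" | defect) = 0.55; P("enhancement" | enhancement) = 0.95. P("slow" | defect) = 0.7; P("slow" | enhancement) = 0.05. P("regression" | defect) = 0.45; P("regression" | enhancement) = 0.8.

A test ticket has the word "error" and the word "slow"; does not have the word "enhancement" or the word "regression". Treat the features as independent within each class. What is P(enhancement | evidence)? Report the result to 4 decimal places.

0.0580

defect: 0.2 × 0.15 × (1−0.55) × 0.7 × (1−0.45) = 0.0051975
enhancement: 0.8 × 0.8 × (1−0.95) × 0.05 × (1−0.8) = 0.00032
P(enhancement | x) = 0.00032 / 0.0055175 ≈ 0.0580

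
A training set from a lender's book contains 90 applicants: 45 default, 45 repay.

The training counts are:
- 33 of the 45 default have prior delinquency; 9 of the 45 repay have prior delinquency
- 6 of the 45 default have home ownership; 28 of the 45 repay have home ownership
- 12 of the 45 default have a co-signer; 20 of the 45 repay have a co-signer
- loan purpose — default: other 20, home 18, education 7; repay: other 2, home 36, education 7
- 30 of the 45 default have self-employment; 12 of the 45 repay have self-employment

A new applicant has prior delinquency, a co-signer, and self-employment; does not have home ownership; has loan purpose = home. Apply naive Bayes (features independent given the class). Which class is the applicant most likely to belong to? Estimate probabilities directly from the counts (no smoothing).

default: (45/90) × (33/45) × (39/45) × (12/45) × (18/45) × (30/45) ≈ 0.0225975
repay: (45/90) × (9/45) × (17/45) × (20/45) × (36/45) × (12/45) ≈ 0.00358189
Highest score → default.

default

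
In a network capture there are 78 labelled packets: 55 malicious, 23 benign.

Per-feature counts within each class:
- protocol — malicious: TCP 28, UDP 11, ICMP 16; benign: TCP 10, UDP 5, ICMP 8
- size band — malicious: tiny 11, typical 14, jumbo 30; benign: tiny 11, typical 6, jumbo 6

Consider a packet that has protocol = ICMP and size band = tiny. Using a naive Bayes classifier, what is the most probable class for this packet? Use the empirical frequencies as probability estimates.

benign

malicious: (55/78) × (16/55) × (11/55) ≈ 0.0410256
benign: (23/78) × (8/23) × (11/23) ≈ 0.0490524
Highest score → benign.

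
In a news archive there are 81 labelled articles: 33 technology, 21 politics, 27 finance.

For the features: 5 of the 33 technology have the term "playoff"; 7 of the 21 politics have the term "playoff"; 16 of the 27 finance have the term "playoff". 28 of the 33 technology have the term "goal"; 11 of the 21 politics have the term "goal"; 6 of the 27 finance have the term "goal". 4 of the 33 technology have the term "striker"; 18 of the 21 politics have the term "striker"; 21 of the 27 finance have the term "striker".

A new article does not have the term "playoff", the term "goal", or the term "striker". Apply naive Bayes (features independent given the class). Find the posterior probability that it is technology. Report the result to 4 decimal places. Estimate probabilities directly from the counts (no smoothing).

technology: (33/81) × (28/33) × (5/33) × (29/33) ≈ 0.046027
politics: (21/81) × (14/21) × (10/21) × (3/21) ≈ 0.0117578
finance: (27/81) × (11/27) × (21/27) × (6/27) ≈ 0.023472
P(technology | x) = 0.046027 / 0.0812568 ≈ 0.5664

0.5664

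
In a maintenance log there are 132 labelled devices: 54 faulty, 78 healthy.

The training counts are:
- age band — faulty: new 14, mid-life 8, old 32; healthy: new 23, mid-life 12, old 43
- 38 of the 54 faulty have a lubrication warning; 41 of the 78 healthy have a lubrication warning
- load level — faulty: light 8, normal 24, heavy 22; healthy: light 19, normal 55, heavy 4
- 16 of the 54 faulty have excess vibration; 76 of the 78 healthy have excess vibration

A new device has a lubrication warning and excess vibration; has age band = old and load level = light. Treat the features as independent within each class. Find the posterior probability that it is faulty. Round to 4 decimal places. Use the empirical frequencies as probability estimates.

0.1556

faulty: (54/132) × (32/54) × (38/54) × (8/54) × (16/54) ≈ 0.00748839
healthy: (78/132) × (43/78) × (41/78) × (19/78) × (76/78) ≈ 0.0406408
P(faulty | x) = 0.00748839 / 0.04812919 ≈ 0.1556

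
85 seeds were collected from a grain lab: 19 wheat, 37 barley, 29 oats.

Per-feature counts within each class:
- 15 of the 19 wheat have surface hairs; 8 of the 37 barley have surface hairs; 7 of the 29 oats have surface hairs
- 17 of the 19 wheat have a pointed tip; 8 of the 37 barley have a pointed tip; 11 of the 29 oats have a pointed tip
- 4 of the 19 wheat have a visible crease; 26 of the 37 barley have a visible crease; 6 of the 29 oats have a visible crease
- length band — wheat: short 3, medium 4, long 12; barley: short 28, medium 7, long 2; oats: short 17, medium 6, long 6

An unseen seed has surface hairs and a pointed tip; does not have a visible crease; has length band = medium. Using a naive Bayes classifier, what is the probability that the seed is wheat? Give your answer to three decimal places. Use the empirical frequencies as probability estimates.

wheat: (19/85) × (15/19) × (17/19) × (15/19) × (4/19) ≈ 0.0262429
barley: (37/85) × (8/37) × (8/37) × (11/37) × (7/37) ≈ 0.00114458
oats: (29/85) × (7/29) × (11/29) × (23/29) × (6/29) ≈ 0.00512574
P(wheat | x) = 0.0262429 / 0.03251322 ≈ 0.807

0.807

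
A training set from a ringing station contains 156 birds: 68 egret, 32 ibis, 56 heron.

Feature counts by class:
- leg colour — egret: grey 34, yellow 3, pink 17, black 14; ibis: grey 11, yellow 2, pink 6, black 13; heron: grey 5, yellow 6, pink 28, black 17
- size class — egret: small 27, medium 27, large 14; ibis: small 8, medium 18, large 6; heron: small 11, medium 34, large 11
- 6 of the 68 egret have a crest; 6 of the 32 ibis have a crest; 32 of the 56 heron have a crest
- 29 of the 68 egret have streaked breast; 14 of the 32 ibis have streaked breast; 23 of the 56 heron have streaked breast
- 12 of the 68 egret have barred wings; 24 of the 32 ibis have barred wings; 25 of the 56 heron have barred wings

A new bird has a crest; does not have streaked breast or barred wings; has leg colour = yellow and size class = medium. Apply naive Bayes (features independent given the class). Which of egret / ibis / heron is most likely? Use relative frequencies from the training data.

egret: (68/156) × (3/68) × (27/68) × (6/68) × (39/68) × (56/68) ≈ 0.000318221
ibis: (32/156) × (2/32) × (18/32) × (6/32) × (18/32) × (8/32) ≈ 0.000190148
heron: (56/156) × (6/56) × (34/56) × (32/56) × (33/56) × (31/56) ≈ 0.0043529
Highest score → heron.

heron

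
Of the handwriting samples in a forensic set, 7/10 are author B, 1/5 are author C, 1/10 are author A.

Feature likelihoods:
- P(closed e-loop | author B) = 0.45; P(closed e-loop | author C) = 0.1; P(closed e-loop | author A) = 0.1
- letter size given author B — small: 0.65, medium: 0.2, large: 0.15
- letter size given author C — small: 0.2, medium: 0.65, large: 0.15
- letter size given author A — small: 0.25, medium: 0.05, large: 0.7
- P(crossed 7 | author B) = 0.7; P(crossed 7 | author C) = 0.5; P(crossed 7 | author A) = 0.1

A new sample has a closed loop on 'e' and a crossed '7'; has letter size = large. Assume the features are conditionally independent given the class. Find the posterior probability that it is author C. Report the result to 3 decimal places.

0.043

author B: 0.7 × 0.45 × 0.15 × 0.7 = 0.033075
author C: 0.2 × 0.1 × 0.15 × 0.5 = 0.0015
author A: 0.1 × 0.1 × 0.7 × 0.1 = 0.0007
P(author C | x) = 0.0015 / 0.035275 ≈ 0.043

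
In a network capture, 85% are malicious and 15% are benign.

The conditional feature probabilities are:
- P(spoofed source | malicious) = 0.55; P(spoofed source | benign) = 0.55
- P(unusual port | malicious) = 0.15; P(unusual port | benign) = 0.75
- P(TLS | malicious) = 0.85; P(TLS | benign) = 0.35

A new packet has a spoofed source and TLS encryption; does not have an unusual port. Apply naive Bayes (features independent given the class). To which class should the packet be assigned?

malicious

malicious: 0.85 × 0.55 × (1−0.15) × 0.85 = 0.33776875
benign: 0.15 × 0.55 × (1−0.75) × 0.35 = 0.00721875
Highest score → malicious.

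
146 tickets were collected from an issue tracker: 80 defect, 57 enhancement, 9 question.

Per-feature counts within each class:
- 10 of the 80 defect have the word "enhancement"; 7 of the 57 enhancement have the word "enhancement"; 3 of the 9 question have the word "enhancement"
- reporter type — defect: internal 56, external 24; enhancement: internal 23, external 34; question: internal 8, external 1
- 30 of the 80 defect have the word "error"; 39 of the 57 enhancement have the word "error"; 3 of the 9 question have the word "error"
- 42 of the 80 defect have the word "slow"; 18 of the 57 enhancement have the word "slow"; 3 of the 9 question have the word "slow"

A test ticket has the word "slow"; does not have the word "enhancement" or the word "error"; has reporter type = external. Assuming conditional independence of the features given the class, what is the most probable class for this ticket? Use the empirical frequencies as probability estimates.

defect

defect: (80/146) × (70/80) × (24/80) × (50/80) × (42/80) ≈ 0.0471961
enhancement: (57/146) × (50/57) × (34/57) × (18/57) × (18/57) ≈ 0.0203712
question: (9/146) × (6/9) × (1/9) × (6/9) × (3/9) ≈ 0.00101471
Highest score → defect.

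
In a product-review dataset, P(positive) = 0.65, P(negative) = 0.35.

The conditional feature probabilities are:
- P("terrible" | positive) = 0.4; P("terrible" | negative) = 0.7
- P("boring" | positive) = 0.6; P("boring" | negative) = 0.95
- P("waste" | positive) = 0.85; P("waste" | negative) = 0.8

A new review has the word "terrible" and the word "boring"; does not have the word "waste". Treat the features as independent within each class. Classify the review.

negative

positive: 0.65 × 0.4 × 0.6 × (1−0.85) = 0.0234
negative: 0.35 × 0.7 × 0.95 × (1−0.8) = 0.04655
Highest score → negative.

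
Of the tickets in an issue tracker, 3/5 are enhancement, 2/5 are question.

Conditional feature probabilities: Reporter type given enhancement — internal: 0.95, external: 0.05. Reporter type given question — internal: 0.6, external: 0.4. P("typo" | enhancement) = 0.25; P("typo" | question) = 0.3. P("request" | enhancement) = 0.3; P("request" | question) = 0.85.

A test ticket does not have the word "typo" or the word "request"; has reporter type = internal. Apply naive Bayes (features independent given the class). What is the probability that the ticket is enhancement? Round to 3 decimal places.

0.922

enhancement: 0.6 × 0.95 × (1−0.25) × (1−0.3) = 0.29925
question: 0.4 × 0.6 × (1−0.3) × (1−0.85) = 0.0252
P(enhancement | x) = 0.29925 / 0.32445 ≈ 0.922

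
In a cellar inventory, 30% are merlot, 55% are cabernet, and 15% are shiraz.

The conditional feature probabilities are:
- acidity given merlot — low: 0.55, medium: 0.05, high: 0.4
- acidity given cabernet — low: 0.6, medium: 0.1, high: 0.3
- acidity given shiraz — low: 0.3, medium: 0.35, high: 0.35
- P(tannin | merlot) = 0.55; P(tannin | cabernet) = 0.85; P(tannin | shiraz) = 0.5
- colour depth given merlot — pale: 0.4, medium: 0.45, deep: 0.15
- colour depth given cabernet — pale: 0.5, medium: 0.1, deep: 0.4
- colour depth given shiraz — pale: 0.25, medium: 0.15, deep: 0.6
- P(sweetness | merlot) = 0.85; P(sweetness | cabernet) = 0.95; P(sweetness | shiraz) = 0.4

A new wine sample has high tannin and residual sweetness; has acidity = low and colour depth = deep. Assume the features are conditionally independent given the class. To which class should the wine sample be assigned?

cabernet

merlot: 0.3 × 0.55 × 0.55 × 0.15 × 0.85 = 0.011570625
cabernet: 0.55 × 0.6 × 0.85 × 0.4 × 0.95 = 0.10659
shiraz: 0.15 × 0.3 × 0.5 × 0.6 × 0.4 = 0.0054
Highest score → cabernet.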